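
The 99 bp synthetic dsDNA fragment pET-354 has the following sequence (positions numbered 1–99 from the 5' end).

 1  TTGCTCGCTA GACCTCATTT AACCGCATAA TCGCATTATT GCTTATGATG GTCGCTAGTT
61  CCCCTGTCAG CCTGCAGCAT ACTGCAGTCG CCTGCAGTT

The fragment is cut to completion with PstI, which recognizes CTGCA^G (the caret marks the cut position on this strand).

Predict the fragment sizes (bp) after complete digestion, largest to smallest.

76, 10, 10, 3 bp

PstI sites (CTGCAG) start at positions 72, 82, 92.
PstI cuts after base 5 of each site (before the last base), so after positions 76, 86, 96.
Linear molecule, 3 cuts → 4 fragments:
  1–76 → 76 bp
  77–86 → 10 bp
  87–96 → 10 bp
  97–99 → 3 bp
Sorted largest to smallest: 76, 10, 10, 3 bp.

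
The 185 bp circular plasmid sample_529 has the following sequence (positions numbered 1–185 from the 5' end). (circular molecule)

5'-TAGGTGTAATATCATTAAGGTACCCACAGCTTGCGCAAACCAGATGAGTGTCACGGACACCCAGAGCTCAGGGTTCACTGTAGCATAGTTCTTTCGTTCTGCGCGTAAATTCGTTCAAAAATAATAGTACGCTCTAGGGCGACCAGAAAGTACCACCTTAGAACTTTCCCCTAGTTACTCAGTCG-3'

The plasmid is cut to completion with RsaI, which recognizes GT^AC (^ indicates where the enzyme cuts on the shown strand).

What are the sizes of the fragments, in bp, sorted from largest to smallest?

107, 55, 23 bp

RsaI sites (GTAC) start at positions 20, 127, 150.
RsaI cuts after base 2 of each site, so after positions 21, 128, 151.
Circular molecule, 3 cuts → 3 fragments:
  22–128 → 107 bp
  129–151 → 23 bp
  152–185 then 1–21 → 34 + 21 = 55 bp
Sorted largest to smallest: 107, 55, 23 bp.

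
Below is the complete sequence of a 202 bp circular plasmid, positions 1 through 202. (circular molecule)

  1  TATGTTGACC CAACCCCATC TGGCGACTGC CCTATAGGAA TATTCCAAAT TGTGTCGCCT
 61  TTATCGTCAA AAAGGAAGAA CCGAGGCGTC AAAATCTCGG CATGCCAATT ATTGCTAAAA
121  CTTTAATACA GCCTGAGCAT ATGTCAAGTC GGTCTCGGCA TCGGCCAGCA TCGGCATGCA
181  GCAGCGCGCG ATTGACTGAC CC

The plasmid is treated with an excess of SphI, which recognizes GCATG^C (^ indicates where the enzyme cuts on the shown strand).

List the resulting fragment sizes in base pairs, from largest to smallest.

128, 74 bp

SphI sites (GCATGC) start at positions 100, 174.
SphI cuts after base 5 of each site (before the last base), so after positions 104, 178.
Circular molecule, 2 cuts → 2 fragments:
  105–178 → 74 bp
  179–202 then 1–104 → 24 + 104 = 128 bp
Sorted largest to smallest: 128, 74 bp.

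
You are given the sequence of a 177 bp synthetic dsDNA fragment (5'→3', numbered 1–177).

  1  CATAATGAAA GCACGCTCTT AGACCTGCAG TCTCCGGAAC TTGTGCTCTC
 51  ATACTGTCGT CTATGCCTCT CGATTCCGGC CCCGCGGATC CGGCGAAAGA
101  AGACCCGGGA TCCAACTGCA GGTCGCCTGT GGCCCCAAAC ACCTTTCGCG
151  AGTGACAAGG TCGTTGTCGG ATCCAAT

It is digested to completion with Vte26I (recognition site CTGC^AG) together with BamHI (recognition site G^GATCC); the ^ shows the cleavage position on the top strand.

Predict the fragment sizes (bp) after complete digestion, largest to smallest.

58, 50, 28, 22, 11, 8 bp

Vte26I sites (CTGCAG) start at positions 25, 116.
Vte26I cuts after base 4 of each site, so after positions 28, 119.
BamHI sites (GGATCC) start at positions 86, 108, 169.
BamHI cuts after the first base of each site, so after positions 86, 108, 169.
Combined cut positions: 28, 86, 108, 119, 169.
Linear molecule, 5 cuts → 6 fragments:
  1–28 → 28 bp
  29–86 → 58 bp
  87–108 → 22 bp
  109–119 → 11 bp
  120–169 → 50 bp
  170–177 → 8 bp
Sorted largest to smallest: 58, 50, 28, 22, 11, 8 bp.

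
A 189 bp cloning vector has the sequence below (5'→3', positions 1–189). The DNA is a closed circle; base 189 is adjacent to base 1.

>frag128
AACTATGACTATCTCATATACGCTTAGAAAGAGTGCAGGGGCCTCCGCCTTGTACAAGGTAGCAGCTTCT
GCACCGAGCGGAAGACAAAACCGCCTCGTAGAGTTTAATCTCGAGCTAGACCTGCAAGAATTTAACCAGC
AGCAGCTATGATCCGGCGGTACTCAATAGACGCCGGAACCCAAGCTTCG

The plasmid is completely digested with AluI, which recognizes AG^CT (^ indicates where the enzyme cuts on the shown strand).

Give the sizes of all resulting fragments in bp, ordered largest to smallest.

70, 50, 39, 30 bp

AluI sites (AGCT) start at positions 64, 114, 144, 183.
AluI cuts after base 2 of each site, so after positions 65, 115, 145, 184.
Circular molecule, 4 cuts → 4 fragments:
  66–115 → 50 bp
  116–145 → 30 bp
  146–184 → 39 bp
  185–189 then 1–65 → 5 + 65 = 70 bp
Sorted largest to smallest: 70, 50, 39, 30 bp.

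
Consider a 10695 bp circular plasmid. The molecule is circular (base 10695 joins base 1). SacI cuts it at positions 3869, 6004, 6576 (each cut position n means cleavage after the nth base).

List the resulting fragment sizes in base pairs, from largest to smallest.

Circular molecule, 3 cuts → 3 fragments:
  6004 − 3869 = 2135 bp
  6576 − 6004 = 572 bp
  wrap: 10695 − 6576 + 3869 = 7988 bp
Sorted largest to smallest: 7988, 2135, 572 bp.

7988, 2135, 572 bp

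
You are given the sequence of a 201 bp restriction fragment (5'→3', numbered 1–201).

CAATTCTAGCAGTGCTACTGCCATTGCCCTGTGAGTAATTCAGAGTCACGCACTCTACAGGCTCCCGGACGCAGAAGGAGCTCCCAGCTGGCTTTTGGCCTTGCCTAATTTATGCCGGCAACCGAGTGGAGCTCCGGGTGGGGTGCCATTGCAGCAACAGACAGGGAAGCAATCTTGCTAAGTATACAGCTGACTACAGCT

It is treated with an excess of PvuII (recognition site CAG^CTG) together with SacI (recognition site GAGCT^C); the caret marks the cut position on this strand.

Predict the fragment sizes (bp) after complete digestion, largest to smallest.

82, 56, 46, 12, 5 bp

PvuII sites (CAGCTG) start at positions 85, 187.
PvuII cuts after base 3 of each site, so after positions 87, 189.
SacI sites (GAGCTC) start at positions 78, 129.
SacI cuts after base 5 of each site (before the last base), so after positions 82, 133.
Combined cut positions: 82, 87, 133, 189.
Linear molecule, 4 cuts → 5 fragments:
  1–82 → 82 bp
  83–87 → 5 bp
  88–133 → 46 bp
  134–189 → 56 bp
  190–201 → 12 bp
Sorted largest to smallest: 82, 56, 46, 12, 5 bp.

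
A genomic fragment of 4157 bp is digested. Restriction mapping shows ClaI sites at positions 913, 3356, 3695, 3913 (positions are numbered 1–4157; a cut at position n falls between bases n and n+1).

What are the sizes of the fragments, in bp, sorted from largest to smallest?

2443, 913, 339, 244, 218 bp

Linear molecule, 4 cuts → 5 fragments:
  913 − 0 = 913 bp
  3356 − 913 = 2443 bp
  3695 − 3356 = 339 bp
  3913 − 3695 = 218 bp
  4157 − 3913 = 244 bp
Sorted largest to smallest: 2443, 913, 339, 244, 218 bp.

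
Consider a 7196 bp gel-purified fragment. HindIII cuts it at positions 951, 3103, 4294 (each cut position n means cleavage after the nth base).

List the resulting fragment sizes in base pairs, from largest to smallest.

Linear molecule, 3 cuts → 4 fragments:
  951 − 0 = 951 bp
  3103 − 951 = 2152 bp
  4294 − 3103 = 1191 bp
  7196 − 4294 = 2902 bp
Sorted largest to smallest: 2902, 2152, 1191, 951 bp.

2902, 2152, 1191, 951 bp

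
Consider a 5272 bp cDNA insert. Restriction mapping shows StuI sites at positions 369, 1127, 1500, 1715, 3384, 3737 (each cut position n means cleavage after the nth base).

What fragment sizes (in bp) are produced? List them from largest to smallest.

Linear molecule, 6 cuts → 7 fragments:
  369 − 0 = 369 bp
  1127 − 369 = 758 bp
  1500 − 1127 = 373 bp
  1715 − 1500 = 215 bp
  3384 − 1715 = 1669 bp
  3737 − 3384 = 353 bp
  5272 − 3737 = 1535 bp
Sorted largest to smallest: 1669, 1535, 758, 373, 369, 353, 215 bp.

1669, 1535, 758, 373, 369, 353, 215 bp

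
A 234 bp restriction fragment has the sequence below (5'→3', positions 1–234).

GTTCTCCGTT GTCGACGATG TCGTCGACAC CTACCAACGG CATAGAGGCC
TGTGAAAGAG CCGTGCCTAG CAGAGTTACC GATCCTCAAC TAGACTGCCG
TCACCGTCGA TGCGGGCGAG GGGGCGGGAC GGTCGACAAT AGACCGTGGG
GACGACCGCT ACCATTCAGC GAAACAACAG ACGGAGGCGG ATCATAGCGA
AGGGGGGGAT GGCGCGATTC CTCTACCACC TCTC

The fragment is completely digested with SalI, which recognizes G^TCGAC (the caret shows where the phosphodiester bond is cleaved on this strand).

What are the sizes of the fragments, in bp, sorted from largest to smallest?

SalI sites (GTCGAC) start at positions 11, 23, 132.
SalI cuts after the first base of each site, so after positions 11, 23, 132.
Linear molecule, 3 cuts → 4 fragments:
  1–11 → 11 bp
  12–23 → 12 bp
  24–132 → 109 bp
  133–234 → 102 bp
Sorted largest to smallest: 109, 102, 12, 11 bp.

109, 102, 12, 11 bp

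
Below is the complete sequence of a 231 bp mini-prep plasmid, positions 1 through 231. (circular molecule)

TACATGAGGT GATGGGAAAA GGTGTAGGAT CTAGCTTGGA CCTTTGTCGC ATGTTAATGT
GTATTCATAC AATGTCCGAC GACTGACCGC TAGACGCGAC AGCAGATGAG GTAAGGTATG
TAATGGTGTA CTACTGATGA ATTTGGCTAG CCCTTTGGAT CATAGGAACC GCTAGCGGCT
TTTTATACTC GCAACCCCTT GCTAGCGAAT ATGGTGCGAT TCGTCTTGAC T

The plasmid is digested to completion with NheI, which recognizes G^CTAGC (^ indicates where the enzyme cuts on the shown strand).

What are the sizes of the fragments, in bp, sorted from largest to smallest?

NheI sites (GCTAGC) start at positions 146, 171, 201.
NheI cuts after the first base of each site, so after positions 146, 171, 201.
Circular molecule, 3 cuts → 3 fragments:
  147–171 → 25 bp
  172–201 → 30 bp
  202–231 then 1–146 → 30 + 146 = 176 bp
Sorted largest to smallest: 176, 30, 25 bp.

176, 30, 25 bp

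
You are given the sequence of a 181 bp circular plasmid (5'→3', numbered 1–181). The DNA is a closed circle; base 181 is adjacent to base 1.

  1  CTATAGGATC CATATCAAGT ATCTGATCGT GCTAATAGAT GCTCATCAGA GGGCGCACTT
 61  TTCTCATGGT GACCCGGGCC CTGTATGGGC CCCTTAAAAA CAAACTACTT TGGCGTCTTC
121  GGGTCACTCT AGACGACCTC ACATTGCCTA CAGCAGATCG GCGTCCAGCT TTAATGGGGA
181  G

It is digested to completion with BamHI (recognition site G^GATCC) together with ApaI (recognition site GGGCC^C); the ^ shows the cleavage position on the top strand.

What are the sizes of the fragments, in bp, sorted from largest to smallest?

The BamHI site (GGATCC) starts at position 6.
BamHI cuts after the first base of each site, so after position 6.
ApaI sites (GGGCCC) start at positions 76, 87.
ApaI cuts after base 5 of each site (before the last base), so after positions 80, 91.
Combined cut positions: 6, 80, 91.
Circular molecule, 3 cuts → 3 fragments:
  7–80 → 74 bp
  81–91 → 11 bp
  92–181 then 1–6 → 90 + 6 = 96 bp
Sorted largest to smallest: 96, 74, 11 bp.

96, 74, 11 bp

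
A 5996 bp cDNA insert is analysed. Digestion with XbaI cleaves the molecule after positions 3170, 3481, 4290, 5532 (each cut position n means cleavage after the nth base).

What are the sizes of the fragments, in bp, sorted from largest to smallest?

3170, 1242, 809, 464, 311 bp

Linear molecule, 4 cuts → 5 fragments:
  3170 − 0 = 3170 bp
  3481 − 3170 = 311 bp
  4290 − 3481 = 809 bp
  5532 − 4290 = 1242 bp
  5996 − 5532 = 464 bp
Sorted largest to smallest: 3170, 1242, 809, 464, 311 bp.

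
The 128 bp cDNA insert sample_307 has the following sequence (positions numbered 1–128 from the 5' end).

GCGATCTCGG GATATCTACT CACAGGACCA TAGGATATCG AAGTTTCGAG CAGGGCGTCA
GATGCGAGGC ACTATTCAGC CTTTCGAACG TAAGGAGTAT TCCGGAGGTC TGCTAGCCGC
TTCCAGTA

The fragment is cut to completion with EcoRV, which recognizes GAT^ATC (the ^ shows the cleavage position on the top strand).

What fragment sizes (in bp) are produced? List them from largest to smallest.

EcoRV sites (GATATC) start at positions 11, 34.
EcoRV cuts after base 3 of each site, so after positions 13, 36.
Linear molecule, 2 cuts → 3 fragments:
  1–13 → 13 bp
  14–36 → 23 bp
  37–128 → 92 bp
Sorted largest to smallest: 92, 23, 13 bp.

92, 23, 13 bp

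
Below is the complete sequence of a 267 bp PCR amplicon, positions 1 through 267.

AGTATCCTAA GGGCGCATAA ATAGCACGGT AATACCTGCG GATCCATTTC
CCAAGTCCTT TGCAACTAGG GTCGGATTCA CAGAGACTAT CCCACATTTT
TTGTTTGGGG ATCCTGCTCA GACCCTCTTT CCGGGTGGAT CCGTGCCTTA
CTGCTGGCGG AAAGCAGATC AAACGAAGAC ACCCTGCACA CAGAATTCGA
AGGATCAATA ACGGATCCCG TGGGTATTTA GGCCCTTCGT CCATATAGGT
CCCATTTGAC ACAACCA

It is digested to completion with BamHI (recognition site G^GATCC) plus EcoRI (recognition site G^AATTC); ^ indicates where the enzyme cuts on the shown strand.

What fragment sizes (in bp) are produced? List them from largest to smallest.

69, 56, 54, 40, 28, 20 bp

BamHI sites (GGATCC) start at positions 40, 109, 137, 213.
BamHI cuts after the first base of each site, so after positions 40, 109, 137, 213.
The EcoRI site (GAATTC) starts at position 193.
EcoRI cuts after the first base of each site, so after position 193.
Combined cut positions: 40, 109, 137, 193, 213.
Linear molecule, 5 cuts → 6 fragments:
  1–40 → 40 bp
  41–109 → 69 bp
  110–137 → 28 bp
  138–193 → 56 bp
  194–213 → 20 bp
  214–267 → 54 bp
Sorted largest to smallest: 69, 56, 54, 40, 28, 20 bp.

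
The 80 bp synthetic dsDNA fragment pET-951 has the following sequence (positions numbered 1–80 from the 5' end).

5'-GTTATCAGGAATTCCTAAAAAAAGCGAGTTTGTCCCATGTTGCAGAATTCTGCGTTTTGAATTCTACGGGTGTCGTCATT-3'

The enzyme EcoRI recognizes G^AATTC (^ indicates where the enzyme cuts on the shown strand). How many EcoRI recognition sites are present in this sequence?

GAATTC occurs starting at positions 9, 45, 59.
EcoRI cuts at 3 sites.

3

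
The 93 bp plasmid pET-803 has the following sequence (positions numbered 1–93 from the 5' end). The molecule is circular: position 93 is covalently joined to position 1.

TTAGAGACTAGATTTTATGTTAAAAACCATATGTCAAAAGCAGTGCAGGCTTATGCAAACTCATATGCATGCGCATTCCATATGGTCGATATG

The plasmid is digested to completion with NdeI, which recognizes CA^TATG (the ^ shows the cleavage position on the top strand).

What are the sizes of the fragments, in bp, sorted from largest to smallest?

42, 34, 17 bp

NdeI sites (CATATG) start at positions 28, 62, 79.
NdeI cuts after base 2 of each site, so after positions 29, 63, 80.
Circular molecule, 3 cuts → 3 fragments:
  30–63 → 34 bp
  64–80 → 17 bp
  81–93 then 1–29 → 13 + 29 = 42 bp
Sorted largest to smallest: 42, 34, 17 bp.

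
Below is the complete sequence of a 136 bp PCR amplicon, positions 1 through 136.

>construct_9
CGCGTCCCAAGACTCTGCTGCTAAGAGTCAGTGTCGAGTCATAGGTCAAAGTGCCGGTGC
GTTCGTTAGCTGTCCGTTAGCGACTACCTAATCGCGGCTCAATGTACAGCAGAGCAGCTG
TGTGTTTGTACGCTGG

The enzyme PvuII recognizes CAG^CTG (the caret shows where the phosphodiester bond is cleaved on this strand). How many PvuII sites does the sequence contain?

CAGCTG occurs starting at position 115.
PvuII cuts at 1 site.

1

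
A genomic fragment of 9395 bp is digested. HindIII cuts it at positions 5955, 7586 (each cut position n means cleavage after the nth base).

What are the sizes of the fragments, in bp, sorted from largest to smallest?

5955, 1809, 1631 bp

Linear molecule, 2 cuts → 3 fragments:
  5955 − 0 = 5955 bp
  7586 − 5955 = 1631 bp
  9395 − 7586 = 1809 bp
Sorted largest to smallest: 5955, 1809, 1631 bp.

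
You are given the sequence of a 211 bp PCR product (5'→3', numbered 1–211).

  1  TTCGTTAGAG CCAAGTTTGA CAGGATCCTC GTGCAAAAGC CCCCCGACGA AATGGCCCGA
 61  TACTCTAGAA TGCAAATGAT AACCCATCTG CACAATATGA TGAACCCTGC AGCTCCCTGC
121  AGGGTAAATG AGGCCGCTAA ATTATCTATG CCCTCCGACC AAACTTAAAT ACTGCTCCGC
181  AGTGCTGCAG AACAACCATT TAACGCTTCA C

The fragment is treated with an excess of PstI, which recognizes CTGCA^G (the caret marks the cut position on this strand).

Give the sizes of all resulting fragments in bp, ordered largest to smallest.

PstI sites (CTGCAG) start at positions 107, 117, 185.
PstI cuts after base 5 of each site (before the last base), so after positions 111, 121, 189.
Linear molecule, 3 cuts → 4 fragments:
  1–111 → 111 bp
  112–121 → 10 bp
  122–189 → 68 bp
  190–211 → 22 bp
Sorted largest to smallest: 111, 68, 22, 10 bp.

111, 68, 22, 10 bp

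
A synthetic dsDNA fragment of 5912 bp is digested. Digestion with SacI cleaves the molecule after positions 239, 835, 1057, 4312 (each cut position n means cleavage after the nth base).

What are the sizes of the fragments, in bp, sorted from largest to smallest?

3255, 1600, 596, 239, 222 bp

Linear molecule, 4 cuts → 5 fragments:
  239 − 0 = 239 bp
  835 − 239 = 596 bp
  1057 − 835 = 222 bp
  4312 − 1057 = 3255 bp
  5912 − 4312 = 1600 bp
Sorted largest to smallest: 3255, 1600, 596, 239, 222 bp.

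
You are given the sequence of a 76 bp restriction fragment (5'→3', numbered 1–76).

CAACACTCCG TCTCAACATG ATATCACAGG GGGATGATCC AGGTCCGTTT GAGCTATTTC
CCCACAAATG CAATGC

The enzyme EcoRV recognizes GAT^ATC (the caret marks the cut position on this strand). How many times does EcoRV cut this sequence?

GATATC occurs starting at position 20.
EcoRV cuts at 1 site.

1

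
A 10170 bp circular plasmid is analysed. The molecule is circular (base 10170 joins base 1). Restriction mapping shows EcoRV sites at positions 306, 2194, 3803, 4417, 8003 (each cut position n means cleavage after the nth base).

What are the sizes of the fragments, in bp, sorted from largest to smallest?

Circular molecule, 5 cuts → 5 fragments:
  2194 − 306 = 1888 bp
  3803 − 2194 = 1609 bp
  4417 − 3803 = 614 bp
  8003 − 4417 = 3586 bp
  wrap: 10170 − 8003 + 306 = 2473 bp
Sorted largest to smallest: 3586, 2473, 1888, 1609, 614 bp.

3586, 2473, 1888, 1609, 614 bp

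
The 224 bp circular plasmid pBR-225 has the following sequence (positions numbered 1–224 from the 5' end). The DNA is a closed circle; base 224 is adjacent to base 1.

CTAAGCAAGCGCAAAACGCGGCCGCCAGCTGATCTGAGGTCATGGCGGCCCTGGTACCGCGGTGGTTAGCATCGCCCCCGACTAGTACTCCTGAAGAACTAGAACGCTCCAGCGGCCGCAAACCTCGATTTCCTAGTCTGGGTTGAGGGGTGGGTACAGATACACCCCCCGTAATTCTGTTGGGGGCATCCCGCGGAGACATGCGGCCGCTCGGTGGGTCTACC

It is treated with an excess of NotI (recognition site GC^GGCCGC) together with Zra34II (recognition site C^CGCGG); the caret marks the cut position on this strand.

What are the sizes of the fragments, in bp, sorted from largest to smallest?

NotI sites (GCGGCCGC) start at positions 18, 112, 203.
NotI cuts after base 2 of each site, so after positions 19, 113, 204.
Zra34II sites (CCGCGG) start at positions 57, 191.
Zra34II cuts after the first base of each site, so after positions 57, 191.
Combined cut positions: 19, 57, 113, 191, 204.
Circular molecule, 5 cuts → 5 fragments:
  20–57 → 38 bp
  58–113 → 56 bp
  114–191 → 78 bp
  192–204 → 13 bp
  205–224 then 1–19 → 20 + 19 = 39 bp
Sorted largest to smallest: 78, 56, 39, 38, 13 bp.

78, 56, 39, 38, 13 bp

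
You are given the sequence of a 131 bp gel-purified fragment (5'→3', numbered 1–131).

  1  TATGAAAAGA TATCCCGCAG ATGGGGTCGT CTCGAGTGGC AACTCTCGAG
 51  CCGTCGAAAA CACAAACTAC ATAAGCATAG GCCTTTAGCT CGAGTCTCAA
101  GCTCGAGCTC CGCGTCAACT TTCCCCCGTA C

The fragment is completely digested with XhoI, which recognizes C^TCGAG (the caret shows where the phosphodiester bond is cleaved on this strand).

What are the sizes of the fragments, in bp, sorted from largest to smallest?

XhoI sites (CTCGAG) start at positions 31, 45, 89, 102.
XhoI cuts after the first base of each site, so after positions 31, 45, 89, 102.
Linear molecule, 4 cuts → 5 fragments:
  1–31 → 31 bp
  32–45 → 14 bp
  46–89 → 44 bp
  90–102 → 13 bp
  103–131 → 29 bp
Sorted largest to smallest: 44, 31, 29, 14, 13 bp.

44, 31, 29, 14, 13 bp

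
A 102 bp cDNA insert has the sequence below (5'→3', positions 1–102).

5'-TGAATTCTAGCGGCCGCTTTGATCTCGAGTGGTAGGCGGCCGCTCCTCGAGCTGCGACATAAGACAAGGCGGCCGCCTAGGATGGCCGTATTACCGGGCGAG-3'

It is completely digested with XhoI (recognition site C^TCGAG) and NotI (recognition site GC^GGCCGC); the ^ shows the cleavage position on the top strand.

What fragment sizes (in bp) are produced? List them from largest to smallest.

32, 24, 13, 13, 11, 9 bp

XhoI sites (CTCGAG) start at positions 24, 46.
XhoI cuts after the first base of each site, so after positions 24, 46.
NotI sites (GCGGCCGC) start at positions 10, 36, 69.
NotI cuts after base 2 of each site, so after positions 11, 37, 70.
Combined cut positions: 11, 24, 37, 46, 70.
Linear molecule, 5 cuts → 6 fragments:
  1–11 → 11 bp
  12–24 → 13 bp
  25–37 → 13 bp
  38–46 → 9 bp
  47–70 → 24 bp
  71–102 → 32 bp
Sorted largest to smallest: 32, 24, 13, 13, 11, 9 bp.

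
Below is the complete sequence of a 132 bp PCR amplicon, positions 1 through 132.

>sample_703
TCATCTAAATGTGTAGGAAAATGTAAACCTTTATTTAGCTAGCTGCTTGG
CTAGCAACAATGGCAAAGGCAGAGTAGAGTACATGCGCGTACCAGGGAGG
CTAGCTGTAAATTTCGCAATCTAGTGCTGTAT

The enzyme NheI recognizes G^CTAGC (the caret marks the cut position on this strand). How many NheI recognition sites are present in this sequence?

3

GCTAGC occurs starting at positions 38, 50, 100.
NheI cuts at 3 sites.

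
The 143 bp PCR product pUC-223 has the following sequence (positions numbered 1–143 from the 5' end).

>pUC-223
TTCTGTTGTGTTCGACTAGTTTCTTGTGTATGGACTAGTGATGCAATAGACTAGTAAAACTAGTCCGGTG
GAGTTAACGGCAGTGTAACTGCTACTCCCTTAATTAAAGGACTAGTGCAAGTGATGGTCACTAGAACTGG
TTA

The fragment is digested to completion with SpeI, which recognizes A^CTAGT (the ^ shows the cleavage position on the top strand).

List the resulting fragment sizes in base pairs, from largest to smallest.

SpeI sites (ACTAGT) start at positions 15, 34, 50, 59, 111.
SpeI cuts after the first base of each site, so after positions 15, 34, 50, 59, 111.
Linear molecule, 5 cuts → 6 fragments:
  1–15 → 15 bp
  16–34 → 19 bp
  35–50 → 16 bp
  51–59 → 9 bp
  60–111 → 52 bp
  112–143 → 32 bp
Sorted largest to smallest: 52, 32, 19, 16, 15, 9 bp.

52, 32, 19, 16, 15, 9 bp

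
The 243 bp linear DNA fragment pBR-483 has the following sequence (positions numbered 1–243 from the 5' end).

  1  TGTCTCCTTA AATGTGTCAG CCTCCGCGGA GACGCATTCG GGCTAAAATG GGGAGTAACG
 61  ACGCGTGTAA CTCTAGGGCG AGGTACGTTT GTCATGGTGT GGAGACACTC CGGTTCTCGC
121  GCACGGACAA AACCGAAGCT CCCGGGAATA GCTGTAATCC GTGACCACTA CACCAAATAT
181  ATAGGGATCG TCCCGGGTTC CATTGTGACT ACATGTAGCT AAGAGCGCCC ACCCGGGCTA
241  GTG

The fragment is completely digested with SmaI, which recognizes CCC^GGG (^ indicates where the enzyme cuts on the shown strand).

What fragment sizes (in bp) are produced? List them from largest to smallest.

SmaI sites (CCCGGG) start at positions 141, 192, 232.
SmaI cuts after base 3 of each site, so after positions 143, 194, 234.
Linear molecule, 3 cuts → 4 fragments:
  1–143 → 143 bp
  144–194 → 51 bp
  195–234 → 40 bp
  235–243 → 9 bp
Sorted largest to smallest: 143, 51, 40, 9 bp.

143, 51, 40, 9 bp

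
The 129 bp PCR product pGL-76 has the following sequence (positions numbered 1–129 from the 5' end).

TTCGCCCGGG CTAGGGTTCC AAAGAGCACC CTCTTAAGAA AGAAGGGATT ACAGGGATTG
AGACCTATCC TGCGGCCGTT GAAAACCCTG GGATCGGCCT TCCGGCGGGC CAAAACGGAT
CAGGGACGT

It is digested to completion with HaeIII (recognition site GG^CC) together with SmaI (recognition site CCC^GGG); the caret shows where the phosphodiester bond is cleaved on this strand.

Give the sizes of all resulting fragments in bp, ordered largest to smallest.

68, 22, 20, 12, 7 bp

HaeIII sites (GGCC) start at positions 74, 96, 108.
HaeIII cuts after base 2 of each site, so after positions 75, 97, 109.
The SmaI site (CCCGGG) starts at position 5.
SmaI cuts after base 3 of each site, so after position 7.
Combined cut positions: 7, 75, 97, 109.
Linear molecule, 4 cuts → 5 fragments:
  1–7 → 7 bp
  8–75 → 68 bp
  76–97 → 22 bp
  98–109 → 12 bp
  110–129 → 20 bp
Sorted largest to smallest: 68, 22, 20, 12, 7 bp.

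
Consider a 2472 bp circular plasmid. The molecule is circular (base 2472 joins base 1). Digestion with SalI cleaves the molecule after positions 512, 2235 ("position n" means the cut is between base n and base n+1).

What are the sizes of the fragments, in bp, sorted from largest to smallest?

1723, 749 bp

Circular molecule, 2 cuts → 2 fragments:
  2235 − 512 = 1723 bp
  wrap: 2472 − 2235 + 512 = 749 bp
Sorted largest to smallest: 1723, 749 bp.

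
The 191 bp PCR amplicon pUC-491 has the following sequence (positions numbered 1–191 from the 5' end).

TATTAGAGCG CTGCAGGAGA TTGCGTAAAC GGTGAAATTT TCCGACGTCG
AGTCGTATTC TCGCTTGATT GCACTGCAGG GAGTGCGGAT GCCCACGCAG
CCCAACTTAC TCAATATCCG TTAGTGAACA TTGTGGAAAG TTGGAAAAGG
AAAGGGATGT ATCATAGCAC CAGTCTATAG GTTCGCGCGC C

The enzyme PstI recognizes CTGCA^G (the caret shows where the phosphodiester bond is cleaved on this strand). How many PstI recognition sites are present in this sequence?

CTGCAG occurs starting at positions 11, 74.
PstI cuts at 2 sites.

2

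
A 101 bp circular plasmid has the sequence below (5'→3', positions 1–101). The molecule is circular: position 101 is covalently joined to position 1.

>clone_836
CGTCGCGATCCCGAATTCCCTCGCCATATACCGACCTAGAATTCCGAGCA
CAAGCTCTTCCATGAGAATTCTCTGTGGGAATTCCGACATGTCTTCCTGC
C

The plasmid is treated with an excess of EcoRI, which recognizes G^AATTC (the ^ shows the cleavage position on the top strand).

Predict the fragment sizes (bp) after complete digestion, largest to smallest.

EcoRI sites (GAATTC) start at positions 13, 39, 66, 79.
EcoRI cuts after the first base of each site, so after positions 13, 39, 66, 79.
Circular molecule, 4 cuts → 4 fragments:
  14–39 → 26 bp
  40–66 → 27 bp
  67–79 → 13 bp
  80–101 then 1–13 → 22 + 13 = 35 bp
Sorted largest to smallest: 35, 27, 26, 13 bp.

35, 27, 26, 13 bp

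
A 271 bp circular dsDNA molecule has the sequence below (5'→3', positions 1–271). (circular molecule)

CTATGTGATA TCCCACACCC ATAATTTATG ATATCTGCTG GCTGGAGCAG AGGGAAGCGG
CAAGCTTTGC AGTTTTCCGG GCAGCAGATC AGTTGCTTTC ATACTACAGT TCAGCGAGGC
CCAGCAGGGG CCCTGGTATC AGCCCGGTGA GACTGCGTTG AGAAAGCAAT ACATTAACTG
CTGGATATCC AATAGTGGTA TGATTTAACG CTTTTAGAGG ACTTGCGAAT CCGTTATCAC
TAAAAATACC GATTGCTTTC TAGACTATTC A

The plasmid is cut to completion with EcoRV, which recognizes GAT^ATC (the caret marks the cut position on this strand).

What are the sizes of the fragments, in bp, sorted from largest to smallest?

154, 94, 23 bp

EcoRV sites (GATATC) start at positions 7, 30, 184.
EcoRV cuts after base 3 of each site, so after positions 9, 32, 186.
Circular molecule, 3 cuts → 3 fragments:
  10–32 → 23 bp
  33–186 → 154 bp
  187–271 then 1–9 → 85 + 9 = 94 bp
Sorted largest to smallest: 154, 94, 23 bp.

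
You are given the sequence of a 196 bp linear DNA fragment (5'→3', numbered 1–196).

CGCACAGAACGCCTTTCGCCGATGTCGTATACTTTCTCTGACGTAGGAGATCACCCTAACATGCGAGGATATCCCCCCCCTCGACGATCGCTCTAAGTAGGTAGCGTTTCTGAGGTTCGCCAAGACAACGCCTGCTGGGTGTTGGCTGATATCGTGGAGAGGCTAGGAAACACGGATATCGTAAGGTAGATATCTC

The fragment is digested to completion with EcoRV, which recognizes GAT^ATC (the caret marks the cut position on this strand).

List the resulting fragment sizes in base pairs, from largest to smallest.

EcoRV sites (GATATC) start at positions 68, 148, 175, 189.
EcoRV cuts after base 3 of each site, so after positions 70, 150, 177, 191.
Linear molecule, 4 cuts → 5 fragments:
  1–70 → 70 bp
  71–150 → 80 bp
  151–177 → 27 bp
  178–191 → 14 bp
  192–196 → 5 bp
Sorted largest to smallest: 80, 70, 27, 14, 5 bp.

80, 70, 27, 14, 5 bp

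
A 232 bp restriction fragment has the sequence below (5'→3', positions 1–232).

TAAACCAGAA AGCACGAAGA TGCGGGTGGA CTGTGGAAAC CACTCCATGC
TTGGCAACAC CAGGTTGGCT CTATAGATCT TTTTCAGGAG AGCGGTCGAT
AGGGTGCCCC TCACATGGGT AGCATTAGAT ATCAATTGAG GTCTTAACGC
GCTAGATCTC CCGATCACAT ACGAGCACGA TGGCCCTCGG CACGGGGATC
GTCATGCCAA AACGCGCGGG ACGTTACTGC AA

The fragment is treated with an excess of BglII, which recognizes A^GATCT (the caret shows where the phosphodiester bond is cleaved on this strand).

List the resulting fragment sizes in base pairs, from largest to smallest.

79, 78, 75 bp

BglII sites (AGATCT) start at positions 75, 154.
BglII cuts after the first base of each site, so after positions 75, 154.
Linear molecule, 2 cuts → 3 fragments:
  1–75 → 75 bp
  76–154 → 79 bp
  155–232 → 78 bp
Sorted largest to smallest: 79, 78, 75 bp.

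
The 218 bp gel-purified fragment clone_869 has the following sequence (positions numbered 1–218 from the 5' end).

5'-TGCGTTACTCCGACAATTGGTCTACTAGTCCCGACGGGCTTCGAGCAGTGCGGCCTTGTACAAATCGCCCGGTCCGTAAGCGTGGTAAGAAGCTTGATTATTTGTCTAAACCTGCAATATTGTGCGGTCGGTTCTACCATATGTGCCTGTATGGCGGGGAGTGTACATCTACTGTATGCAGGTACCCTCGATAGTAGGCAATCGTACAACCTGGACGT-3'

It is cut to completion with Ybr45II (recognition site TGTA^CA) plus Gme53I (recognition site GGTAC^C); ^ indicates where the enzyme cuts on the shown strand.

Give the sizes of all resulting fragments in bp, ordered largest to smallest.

Ybr45II sites (TGTACA) start at positions 57, 162.
Ybr45II cuts after base 4 of each site, so after positions 60, 165.
The Gme53I site (GGTACC) starts at position 181.
Gme53I cuts after base 5 of each site (before the last base), so after position 185.
Combined cut positions: 60, 165, 185.
Linear molecule, 3 cuts → 4 fragments:
  1–60 → 60 bp
  61–165 → 105 bp
  166–185 → 20 bp
  186–218 → 33 bp
Sorted largest to smallest: 105, 60, 33, 20 bp.

105, 60, 33, 20 bp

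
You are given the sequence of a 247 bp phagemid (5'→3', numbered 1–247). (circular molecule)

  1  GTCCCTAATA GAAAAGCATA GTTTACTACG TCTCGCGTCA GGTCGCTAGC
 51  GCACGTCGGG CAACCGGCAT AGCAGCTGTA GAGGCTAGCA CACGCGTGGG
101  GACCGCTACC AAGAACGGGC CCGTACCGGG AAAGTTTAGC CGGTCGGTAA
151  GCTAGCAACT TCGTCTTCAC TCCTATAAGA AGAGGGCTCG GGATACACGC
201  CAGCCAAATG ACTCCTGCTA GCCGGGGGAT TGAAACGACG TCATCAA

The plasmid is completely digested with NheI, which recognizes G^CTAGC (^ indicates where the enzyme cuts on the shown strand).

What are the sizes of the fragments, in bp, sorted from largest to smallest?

75, 67, 66, 39 bp

NheI sites (GCTAGC) start at positions 45, 84, 151, 217.
NheI cuts after the first base of each site, so after positions 45, 84, 151, 217.
Circular molecule, 4 cuts → 4 fragments:
  46–84 → 39 bp
  85–151 → 67 bp
  152–217 → 66 bp
  218–247 then 1–45 → 30 + 45 = 75 bp
Sorted largest to smallest: 75, 67, 66, 39 bp.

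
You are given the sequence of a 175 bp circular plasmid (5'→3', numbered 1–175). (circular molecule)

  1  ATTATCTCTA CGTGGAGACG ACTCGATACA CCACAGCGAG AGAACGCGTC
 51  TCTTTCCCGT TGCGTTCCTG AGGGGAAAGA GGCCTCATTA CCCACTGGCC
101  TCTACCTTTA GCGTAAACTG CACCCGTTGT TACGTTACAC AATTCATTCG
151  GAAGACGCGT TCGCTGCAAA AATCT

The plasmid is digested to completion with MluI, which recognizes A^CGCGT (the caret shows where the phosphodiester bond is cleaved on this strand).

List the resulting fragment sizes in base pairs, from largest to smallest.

111, 64 bp

MluI sites (ACGCGT) start at positions 44, 155.
MluI cuts after the first base of each site, so after positions 44, 155.
Circular molecule, 2 cuts → 2 fragments:
  45–155 → 111 bp
  156–175 then 1–44 → 20 + 44 = 64 bp
Sorted largest to smallest: 111, 64 bp.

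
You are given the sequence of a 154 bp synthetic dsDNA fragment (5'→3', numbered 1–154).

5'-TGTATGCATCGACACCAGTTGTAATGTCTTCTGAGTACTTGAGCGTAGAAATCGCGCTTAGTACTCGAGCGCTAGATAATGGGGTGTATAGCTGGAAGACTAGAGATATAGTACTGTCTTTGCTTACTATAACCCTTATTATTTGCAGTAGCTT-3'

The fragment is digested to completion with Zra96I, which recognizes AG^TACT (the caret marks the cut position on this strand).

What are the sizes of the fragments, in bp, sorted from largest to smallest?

50, 43, 35, 26 bp

Zra96I sites (AGTACT) start at positions 34, 60, 110.
Zra96I cuts after base 2 of each site, so after positions 35, 61, 111.
Linear molecule, 3 cuts → 4 fragments:
  1–35 → 35 bp
  36–61 → 26 bp
  62–111 → 50 bp
  112–154 → 43 bp
Sorted largest to smallest: 50, 43, 35, 26 bp.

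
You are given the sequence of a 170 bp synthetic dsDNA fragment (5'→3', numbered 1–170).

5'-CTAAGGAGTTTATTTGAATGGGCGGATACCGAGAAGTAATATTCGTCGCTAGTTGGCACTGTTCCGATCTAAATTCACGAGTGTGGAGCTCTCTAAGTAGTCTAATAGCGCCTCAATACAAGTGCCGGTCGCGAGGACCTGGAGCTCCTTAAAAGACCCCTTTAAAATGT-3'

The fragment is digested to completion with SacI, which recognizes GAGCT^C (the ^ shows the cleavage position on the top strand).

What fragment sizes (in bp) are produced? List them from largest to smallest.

SacI sites (GAGCTC) start at positions 86, 142.
SacI cuts after base 5 of each site (before the last base), so after positions 90, 146.
Linear molecule, 2 cuts → 3 fragments:
  1–90 → 90 bp
  91–146 → 56 bp
  147–170 → 24 bp
Sorted largest to smallest: 90, 56, 24 bp.

90, 56, 24 bp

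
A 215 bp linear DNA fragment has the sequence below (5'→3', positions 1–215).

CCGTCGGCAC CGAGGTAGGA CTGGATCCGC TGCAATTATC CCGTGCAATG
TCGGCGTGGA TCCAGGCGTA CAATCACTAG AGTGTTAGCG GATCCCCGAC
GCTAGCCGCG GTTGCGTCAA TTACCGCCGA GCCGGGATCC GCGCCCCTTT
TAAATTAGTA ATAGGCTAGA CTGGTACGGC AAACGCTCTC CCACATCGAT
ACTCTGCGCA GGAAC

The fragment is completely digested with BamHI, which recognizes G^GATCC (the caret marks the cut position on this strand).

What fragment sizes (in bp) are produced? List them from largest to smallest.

BamHI sites (GGATCC) start at positions 23, 58, 90, 135.
BamHI cuts after the first base of each site, so after positions 23, 58, 90, 135.
Linear molecule, 4 cuts → 5 fragments:
  1–23 → 23 bp
  24–58 → 35 bp
  59–90 → 32 bp
  91–135 → 45 bp
  136–215 → 80 bp
Sorted largest to smallest: 80, 45, 35, 32, 23 bp.

80, 45, 35, 32, 23 bp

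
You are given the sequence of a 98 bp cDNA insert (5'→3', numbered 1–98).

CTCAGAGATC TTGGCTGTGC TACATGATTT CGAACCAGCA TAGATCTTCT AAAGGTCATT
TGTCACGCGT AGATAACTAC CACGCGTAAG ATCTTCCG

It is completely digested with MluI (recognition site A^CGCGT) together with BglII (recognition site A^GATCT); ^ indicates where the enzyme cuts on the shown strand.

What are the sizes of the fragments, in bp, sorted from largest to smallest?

36, 23, 17, 9, 7, 6 bp

MluI sites (ACGCGT) start at positions 65, 82.
MluI cuts after the first base of each site, so after positions 65, 82.
BglII sites (AGATCT) start at positions 6, 42, 89.
BglII cuts after the first base of each site, so after positions 6, 42, 89.
Combined cut positions: 6, 42, 65, 82, 89.
Linear molecule, 5 cuts → 6 fragments:
  1–6 → 6 bp
  7–42 → 36 bp
  43–65 → 23 bp
  66–82 → 17 bp
  83–89 → 7 bp
  90–98 → 9 bp
Sorted largest to smallest: 36, 23, 17, 9, 7, 6 bp.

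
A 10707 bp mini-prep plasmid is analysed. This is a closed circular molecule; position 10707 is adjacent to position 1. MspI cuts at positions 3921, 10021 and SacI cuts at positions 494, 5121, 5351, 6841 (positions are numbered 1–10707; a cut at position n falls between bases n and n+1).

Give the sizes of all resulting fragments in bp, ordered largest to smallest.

Combined cut positions (sorted): 494, 3921, 5121, 5351, 6841, 10021.
Circular molecule, 6 cuts → 6 fragments:
  3921 − 494 = 3427 bp
  5121 − 3921 = 1200 bp
  5351 − 5121 = 230 bp
  6841 − 5351 = 1490 bp
  10021 − 6841 = 3180 bp
  wrap: 10707 − 10021 + 494 = 1180 bp
Sorted largest to smallest: 3427, 3180, 1490, 1200, 1180, 230 bp.

3427, 3180, 1490, 1200, 1180, 230 bp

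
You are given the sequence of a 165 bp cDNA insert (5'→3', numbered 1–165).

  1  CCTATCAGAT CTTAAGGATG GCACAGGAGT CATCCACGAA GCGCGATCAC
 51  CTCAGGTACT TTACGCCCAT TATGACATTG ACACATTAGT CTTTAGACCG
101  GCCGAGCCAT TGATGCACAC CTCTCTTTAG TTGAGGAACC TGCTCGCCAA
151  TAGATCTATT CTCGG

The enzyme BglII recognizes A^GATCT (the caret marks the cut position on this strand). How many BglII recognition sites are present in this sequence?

2

AGATCT occurs starting at positions 7, 152.
BglII cuts at 2 sites.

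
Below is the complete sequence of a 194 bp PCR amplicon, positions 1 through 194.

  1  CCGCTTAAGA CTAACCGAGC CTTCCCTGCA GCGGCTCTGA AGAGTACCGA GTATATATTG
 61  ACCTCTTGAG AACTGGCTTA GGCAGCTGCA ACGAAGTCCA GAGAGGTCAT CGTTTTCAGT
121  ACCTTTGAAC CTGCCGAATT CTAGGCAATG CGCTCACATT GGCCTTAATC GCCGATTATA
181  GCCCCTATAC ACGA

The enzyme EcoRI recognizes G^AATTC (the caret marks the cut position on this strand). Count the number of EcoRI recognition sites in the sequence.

GAATTC occurs starting at position 136.
EcoRI cuts at 1 site.

1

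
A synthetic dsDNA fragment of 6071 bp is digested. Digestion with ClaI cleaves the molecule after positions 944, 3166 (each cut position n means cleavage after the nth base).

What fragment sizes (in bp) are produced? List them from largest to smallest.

2905, 2222, 944 bp

Linear molecule, 2 cuts → 3 fragments:
  944 − 0 = 944 bp
  3166 − 944 = 2222 bp
  6071 − 3166 = 2905 bp
Sorted largest to smallest: 2905, 2222, 944 bp.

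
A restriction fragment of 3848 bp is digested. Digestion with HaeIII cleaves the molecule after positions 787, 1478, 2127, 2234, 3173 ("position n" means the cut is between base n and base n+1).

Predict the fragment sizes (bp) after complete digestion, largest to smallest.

Linear molecule, 5 cuts → 6 fragments:
  787 − 0 = 787 bp
  1478 − 787 = 691 bp
  2127 − 1478 = 649 bp
  2234 − 2127 = 107 bp
  3173 − 2234 = 939 bp
  3848 − 3173 = 675 bp
Sorted largest to smallest: 939, 787, 691, 675, 649, 107 bp.

939, 787, 691, 675, 649, 107 bp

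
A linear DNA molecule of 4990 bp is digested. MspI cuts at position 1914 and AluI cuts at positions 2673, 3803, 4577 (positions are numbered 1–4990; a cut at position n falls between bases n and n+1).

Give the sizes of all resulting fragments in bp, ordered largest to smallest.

Combined cut positions (sorted): 1914, 2673, 3803, 4577.
Linear molecule, 4 cuts → 5 fragments:
  1914 − 0 = 1914 bp
  2673 − 1914 = 759 bp
  3803 − 2673 = 1130 bp
  4577 − 3803 = 774 bp
  4990 − 4577 = 413 bp
Sorted largest to smallest: 1914, 1130, 774, 759, 413 bp.

1914, 1130, 774, 759, 413 bp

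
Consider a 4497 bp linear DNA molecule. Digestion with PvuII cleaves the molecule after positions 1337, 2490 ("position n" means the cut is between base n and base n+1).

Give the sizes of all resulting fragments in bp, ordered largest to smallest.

Linear molecule, 2 cuts → 3 fragments:
  1337 − 0 = 1337 bp
  2490 − 1337 = 1153 bp
  4497 − 2490 = 2007 bp
Sorted largest to smallest: 2007, 1337, 1153 bp.

2007, 1337, 1153 bp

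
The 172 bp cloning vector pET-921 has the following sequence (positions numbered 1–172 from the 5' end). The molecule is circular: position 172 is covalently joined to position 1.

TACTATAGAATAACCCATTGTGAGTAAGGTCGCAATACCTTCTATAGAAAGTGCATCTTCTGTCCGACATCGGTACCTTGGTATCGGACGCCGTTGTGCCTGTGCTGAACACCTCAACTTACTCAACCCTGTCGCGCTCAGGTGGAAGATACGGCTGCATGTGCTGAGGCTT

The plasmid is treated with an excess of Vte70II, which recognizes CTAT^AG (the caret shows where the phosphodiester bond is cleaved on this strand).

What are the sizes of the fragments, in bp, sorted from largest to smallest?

133, 39 bp

Vte70II sites (CTATAG) start at positions 3, 42.
Vte70II cuts after base 4 of each site, so after positions 6, 45.
Circular molecule, 2 cuts → 2 fragments:
  7–45 → 39 bp
  46–172 then 1–6 → 127 + 6 = 133 bp
Sorted largest to smallest: 133, 39 bp.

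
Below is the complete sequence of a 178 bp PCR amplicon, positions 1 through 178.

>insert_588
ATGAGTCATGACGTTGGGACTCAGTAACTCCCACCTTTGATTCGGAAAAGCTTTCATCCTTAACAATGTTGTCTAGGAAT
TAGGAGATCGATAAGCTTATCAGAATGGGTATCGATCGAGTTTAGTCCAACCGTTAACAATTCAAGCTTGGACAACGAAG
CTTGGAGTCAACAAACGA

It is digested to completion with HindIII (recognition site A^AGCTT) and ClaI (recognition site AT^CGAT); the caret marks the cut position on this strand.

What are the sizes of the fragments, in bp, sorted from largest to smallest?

48, 40, 32, 20, 19, 14, 5 bp

HindIII sites (AAGCTT) start at positions 48, 93, 144, 158.
HindIII cuts after the first base of each site, so after positions 48, 93, 144, 158.
ClaI sites (ATCGAT) start at positions 87, 111.
ClaI cuts after base 2 of each site, so after positions 88, 112.
Combined cut positions: 48, 88, 93, 112, 144, 158.
Linear molecule, 6 cuts → 7 fragments:
  1–48 → 48 bp
  49–88 → 40 bp
  89–93 → 5 bp
  94–112 → 19 bp
  113–144 → 32 bp
  145–158 → 14 bp
  159–178 → 20 bp
Sorted largest to smallest: 48, 40, 32, 20, 19, 14, 5 bp.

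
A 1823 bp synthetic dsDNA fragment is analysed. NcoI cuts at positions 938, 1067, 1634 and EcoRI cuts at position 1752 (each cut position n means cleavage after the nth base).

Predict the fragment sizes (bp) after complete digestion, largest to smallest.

938, 567, 129, 118, 71 bp

Combined cut positions (sorted): 938, 1067, 1634, 1752.
Linear molecule, 4 cuts → 5 fragments:
  938 − 0 = 938 bp
  1067 − 938 = 129 bp
  1634 − 1067 = 567 bp
  1752 − 1634 = 118 bp
  1823 − 1752 = 71 bp
Sorted largest to smallest: 938, 567, 129, 118, 71 bp.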